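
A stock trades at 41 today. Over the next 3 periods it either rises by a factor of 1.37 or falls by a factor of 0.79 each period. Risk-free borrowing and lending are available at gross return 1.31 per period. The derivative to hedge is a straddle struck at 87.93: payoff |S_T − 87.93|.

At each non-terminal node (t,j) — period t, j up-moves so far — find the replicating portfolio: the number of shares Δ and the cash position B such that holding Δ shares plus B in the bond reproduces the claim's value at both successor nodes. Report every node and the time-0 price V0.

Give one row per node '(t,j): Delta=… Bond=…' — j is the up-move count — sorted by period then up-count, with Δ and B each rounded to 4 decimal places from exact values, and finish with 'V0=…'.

(0,0): Delta=-0.3108 Bond=22.0723
(1,0): Delta=-1.0000 Bond=51.2383
(1,1): Delta=-0.2649 Bond=26.3389
(2,0): Delta=-1.0000 Bond=67.1221
(2,1): Delta=-1.0000 Bond=67.1221
(2,2): Delta=-0.2160 Bond=30.7404
V0=9.3300

No-arbitrage ⇒ martingale measure with p* = (R−d)/(u−d) = 0.8966.
Terminal values V(3,·): V(3,0)=67.7154, V(3,1)=52.8743, V(3,2)=27.1372, V(3,3)=17.4955
  t=2,j=0: stock 25.5881 → up 35.0557 (V=52.8743), down 20.2146 (V=67.7154). Price 41.5340; hedge Δ=-1.0000, bond B=67.1221.
  t=2,j=1: stock 44.3743 → up 60.7928 (V=27.1372), down 35.0557 (V=52.8743). Price 22.7478; hedge Δ=-1.0000, bond B=67.1221.
  t=2,j=2: stock 76.9529 → up 105.4255 (V=17.4955), down 60.7928 (V=27.1372). Price 14.1167; hedge Δ=-0.2160, bond B=30.7404.
  t=1,j=0: stock 32.3900 → up 44.3743 (V=22.7478), down 25.5881 (V=41.5340). Price 18.8483; hedge Δ=-1.0000, bond B=51.2383.
  t=1,j=1: stock 56.1700 → up 76.9529 (V=14.1167), down 44.3743 (V=22.7478). Price 11.4577; hedge Δ=-0.2649, bond B=26.3389.
  t=0,j=0: stock 41.0000 → up 56.1700 (V=11.4577), down 32.3900 (V=18.8483). Price 9.3300; hedge Δ=-0.3108, bond B=22.0723.
Each (Δ,B) replicates both successor values, so the strategy is self-financing and V0 is arbitrage-free.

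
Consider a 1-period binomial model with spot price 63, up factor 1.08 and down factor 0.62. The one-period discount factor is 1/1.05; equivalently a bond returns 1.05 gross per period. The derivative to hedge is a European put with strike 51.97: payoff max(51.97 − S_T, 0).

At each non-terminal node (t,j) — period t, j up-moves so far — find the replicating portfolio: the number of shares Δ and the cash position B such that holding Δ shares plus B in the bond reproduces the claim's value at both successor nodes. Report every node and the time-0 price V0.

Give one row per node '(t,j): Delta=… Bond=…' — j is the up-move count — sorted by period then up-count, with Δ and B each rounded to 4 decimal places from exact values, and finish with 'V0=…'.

(0,0): Delta=-0.4455 Bond=28.8671
V0=0.8019

Under the risk-neutral measure, an up-move has probability p* = (R−d)/(u−d) = 0.9348 and values discount at R = 1.05.
Terminal payoffs: V(1,0)=12.9100, V(1,1)=0.0000
(0,0): S=63.0000. Δ = (V_up−V_dn)/(S_up−S_dn) = (0.0000−12.9100)/(68.0400−39.0600) = -0.4455. V = [p*·0.0000 + (1−p*)·12.9100]/1.05 = 0.8019. B = V − Δ·S = 28.8671.
Root portfolio cost Δ·63+B reproduces V0=0.8019.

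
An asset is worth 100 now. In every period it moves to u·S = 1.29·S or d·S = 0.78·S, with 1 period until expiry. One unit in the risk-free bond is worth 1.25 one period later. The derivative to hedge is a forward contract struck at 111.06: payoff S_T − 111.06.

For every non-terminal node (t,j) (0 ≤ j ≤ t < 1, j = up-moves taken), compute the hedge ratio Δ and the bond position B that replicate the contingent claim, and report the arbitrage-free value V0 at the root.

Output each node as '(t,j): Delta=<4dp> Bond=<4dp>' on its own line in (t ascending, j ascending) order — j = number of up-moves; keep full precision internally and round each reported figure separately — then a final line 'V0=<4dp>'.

No-arbitrage ⇒ martingale measure with p* = (R−d)/(u−d) = 0.9216.
Terminal values V(1,·): V(1,0)=-33.0600, V(1,1)=17.9400
Node (0,0) S=100.0000: V=(p*·17.9400+(1−p*)·-33.0600)/1.25=11.1520; Δ=(17.9400−-33.0600)/(129.0000−78.0000)=1.0000; B=V−Δ·S=-88.8480
Self-financing check: at every node Δ·S+B equals the discounted successor values.

(0,0): Delta=1.0000 Bond=-88.8480
V0=11.1520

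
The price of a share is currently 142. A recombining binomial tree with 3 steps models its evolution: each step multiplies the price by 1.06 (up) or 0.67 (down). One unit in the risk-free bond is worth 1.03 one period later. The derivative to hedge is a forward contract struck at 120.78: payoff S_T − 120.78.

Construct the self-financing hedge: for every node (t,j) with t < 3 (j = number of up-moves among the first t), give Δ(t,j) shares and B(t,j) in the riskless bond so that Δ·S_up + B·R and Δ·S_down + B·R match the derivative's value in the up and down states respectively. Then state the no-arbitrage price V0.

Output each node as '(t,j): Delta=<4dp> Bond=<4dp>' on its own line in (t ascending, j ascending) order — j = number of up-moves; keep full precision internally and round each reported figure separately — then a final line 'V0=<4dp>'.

(0,0): Delta=1.0000 Bond=-110.5308
(1,0): Delta=1.0000 Bond=-113.8467
(1,1): Delta=1.0000 Bond=-113.8467
(2,0): Delta=1.0000 Bond=-117.2621
(2,1): Delta=1.0000 Bond=-117.2621
(2,2): Delta=1.0000 Bond=-117.2621
V0=31.4692

Risk-neutral probability p* = (R−d)/(u−d) = (1.03−0.67)/(1.06−0.67) = 0.9231.
Terminal values V(3,·): V(3,0)=-78.0717, V(3,1)=-53.2116, V(3,2)=-13.8807, V(3,3)=48.3443
  t=2,j=0: stock 63.7438 → up 67.5684 (V=-53.2116), down 42.7083 (V=-78.0717). Price -53.5183; hedge Δ=1.0000, bond B=-117.2621.
  t=2,j=1: stock 100.8484 → up 106.8993 (V=-13.8807), down 67.5684 (V=-53.2116). Price -16.4137; hedge Δ=1.0000, bond B=-117.2621.
  t=2,j=2: stock 159.5512 → up 169.1243 (V=48.3443), down 106.8993 (V=-13.8807). Price 42.2891; hedge Δ=1.0000, bond B=-117.2621.
  t=1,j=0: stock 95.1400 → up 100.8484 (V=-16.4137), down 63.7438 (V=-53.5183). Price -18.7067; hedge Δ=1.0000, bond B=-113.8467.
  t=1,j=1: stock 150.5200 → up 159.5512 (V=42.2891), down 100.8484 (V=-16.4137). Price 36.6733; hedge Δ=1.0000, bond B=-113.8467.
  t=0,j=0: stock 142.0000 → up 150.5200 (V=36.6733), down 95.1400 (V=-18.7067). Price 31.4692; hedge Δ=1.0000, bond B=-110.5308.
Self-financing check: at every node Δ·S+B equals the discounted successor values.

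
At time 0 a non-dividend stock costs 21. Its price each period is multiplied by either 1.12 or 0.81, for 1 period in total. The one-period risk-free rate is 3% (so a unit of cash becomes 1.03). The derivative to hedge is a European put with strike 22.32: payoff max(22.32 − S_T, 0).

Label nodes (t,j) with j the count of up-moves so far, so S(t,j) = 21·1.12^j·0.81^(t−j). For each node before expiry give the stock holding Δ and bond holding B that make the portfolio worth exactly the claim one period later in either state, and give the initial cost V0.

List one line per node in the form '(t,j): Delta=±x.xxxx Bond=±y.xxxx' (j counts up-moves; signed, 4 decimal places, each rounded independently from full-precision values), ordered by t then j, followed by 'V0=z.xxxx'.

(0,0): Delta=-0.8157 Bond=18.6257
V0=1.4967

The replicating-portfolio and risk-neutral prices coincide; use p* = (1.03−0.81)/(1.12−0.81) = 0.7097 for the latter.
Terminal values V(1,·): V(1,0)=5.3100, V(1,1)=0.0000
Node (0,0) S=21.0000: V=(p*·0.0000+(1−p*)·5.3100)/1.03=1.4967; Δ=(0.0000−5.3100)/(23.5200−17.0100)=-0.8157; B=V−Δ·S=18.6257
Each (Δ,B) replicates both successor values, so the strategy is self-financing and V0 is arbitrage-free.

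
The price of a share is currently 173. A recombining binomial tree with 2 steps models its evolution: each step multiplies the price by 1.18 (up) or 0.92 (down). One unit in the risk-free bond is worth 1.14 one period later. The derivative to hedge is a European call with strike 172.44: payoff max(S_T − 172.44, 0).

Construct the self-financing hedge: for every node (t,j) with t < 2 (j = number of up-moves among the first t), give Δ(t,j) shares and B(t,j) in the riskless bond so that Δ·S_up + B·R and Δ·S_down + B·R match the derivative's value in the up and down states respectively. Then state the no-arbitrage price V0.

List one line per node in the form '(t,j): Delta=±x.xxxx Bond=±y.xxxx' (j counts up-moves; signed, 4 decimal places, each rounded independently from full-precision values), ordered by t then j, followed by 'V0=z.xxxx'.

(0,0): Delta=0.9220 Bond=-118.7113
(1,0): Delta=0.3714 Bond=-47.7034
(1,1): Delta=1.0000 Bond=-151.2632
V0=40.7868

Risk-neutral probability p* = (R−d)/(u−d) = (1.14−0.92)/(1.18−0.92) = 0.8462.
At expiry t=2: V(2,0)=0.0000, V(2,1)=15.3688, V(2,2)=68.4452
(1,0): S=159.1600. Δ = (V_up−V_dn)/(S_up−S_dn) = (15.3688−0.0000)/(187.8088−146.4272) = 0.3714. V = [p*·15.3688 + (1−p*)·0.0000]/1.14 = 11.4073. B = V − Δ·S = -47.7034.
(1,1): S=204.1400. Δ = (V_up−V_dn)/(S_up−S_dn) = (68.4452−15.3688)/(240.8852−187.8088) = 1.0000. V = [p*·68.4452 + (1−p*)·15.3688]/1.14 = 52.8768. B = V − Δ·S = -151.2632.
(0,0): S=173.0000. Δ = (V_up−V_dn)/(S_up−S_dn) = (52.8768−11.4073)/(204.1400−159.1600) = 0.9220. V = [p*·52.8768 + (1−p*)·11.4073]/1.14 = 40.7868. B = V − Δ·S = -118.7113.
Root portfolio cost Δ·173+B reproduces V0=40.7868.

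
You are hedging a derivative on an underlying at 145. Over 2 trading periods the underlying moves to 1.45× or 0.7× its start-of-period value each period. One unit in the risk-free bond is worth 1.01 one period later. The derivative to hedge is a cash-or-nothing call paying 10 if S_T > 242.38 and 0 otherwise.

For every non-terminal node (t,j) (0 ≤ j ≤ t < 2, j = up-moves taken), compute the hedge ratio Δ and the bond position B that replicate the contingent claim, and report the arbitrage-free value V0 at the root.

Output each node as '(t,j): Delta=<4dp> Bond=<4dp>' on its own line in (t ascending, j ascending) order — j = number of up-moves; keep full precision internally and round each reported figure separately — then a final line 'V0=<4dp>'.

No-arbitrage ⇒ martingale measure with p* = (R−d)/(u−d) = 0.4133.
Terminal payoffs: V(2,0)=0.0000, V(2,1)=0.0000, V(2,2)=10.0000
(1,0): S=101.5000. Δ = (V_up−V_dn)/(S_up−S_dn) = (0.0000−0.0000)/(147.1750−71.0500) = 0.0000. V = [p*·0.0000 + (1−p*)·0.0000]/1.01 = 0.0000. B = V − Δ·S = 0.0000.
(1,1): S=210.2500. Δ = (V_up−V_dn)/(S_up−S_dn) = (10.0000−0.0000)/(304.8625−147.1750) = 0.0634. V = [p*·10.0000 + (1−p*)·0.0000]/1.01 = 4.0924. B = V − Δ·S = -9.2409.
(0,0): S=145.0000. Δ = (V_up−V_dn)/(S_up−S_dn) = (4.0924−0.0000)/(210.2500−101.5000) = 0.0376. V = [p*·4.0924 + (1−p*)·0.0000]/1.01 = 1.6748. B = V − Δ·S = -3.7818.
The time-0 hedge costs 1.6748, which is the no-arbitrage price.

(0,0): Delta=0.0376 Bond=-3.7818
(1,0): Delta=0.0000 Bond=0.0000
(1,1): Delta=0.0634 Bond=-9.2409
V0=1.6748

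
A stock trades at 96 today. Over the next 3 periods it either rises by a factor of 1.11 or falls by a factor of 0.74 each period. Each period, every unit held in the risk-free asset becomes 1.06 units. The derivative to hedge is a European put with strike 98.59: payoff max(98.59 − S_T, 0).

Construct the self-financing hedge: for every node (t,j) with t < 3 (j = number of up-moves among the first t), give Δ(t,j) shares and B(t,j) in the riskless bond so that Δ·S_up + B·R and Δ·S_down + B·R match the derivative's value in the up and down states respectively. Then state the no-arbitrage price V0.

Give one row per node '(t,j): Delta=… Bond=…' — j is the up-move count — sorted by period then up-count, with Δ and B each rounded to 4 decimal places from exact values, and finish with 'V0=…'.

No-arbitrage ⇒ martingale measure with p* = (R−d)/(u−d) = 0.8649.
Payoff layer (t=3): V(3,0)=59.6885, V(3,1)=40.2377, V(3,2)=11.0616, V(3,3)=0.0000
(2,0): S=52.5696. Δ = (V_up−V_dn)/(S_up−S_dn) = (40.2377−59.6885)/(58.3523−38.9015) = -1.0000. V = [p*·40.2377 + (1−p*)·59.6885]/1.06 = 40.4398. B = V − Δ·S = 93.0094.
(2,1): S=78.8544. Δ = (V_up−V_dn)/(S_up−S_dn) = (11.0616−40.2377)/(87.5284−58.3523) = -1.0000. V = [p*·11.0616 + (1−p*)·40.2377]/1.06 = 14.1550. B = V − Δ·S = 93.0094.
(2,2): S=118.2816. Δ = (V_up−V_dn)/(S_up−S_dn) = (0.0000−11.0616)/(131.2926−87.5284) = -0.2528. V = [p*·0.0000 + (1−p*)·11.0616]/1.06 = 1.4102. B = V − Δ·S = 31.3065.
(1,0): S=71.0400. Δ = (V_up−V_dn)/(S_up−S_dn) = (14.1550−40.4398)/(78.8544−52.5696) = -1.0000. V = [p*·14.1550 + (1−p*)·40.4398]/1.06 = 16.7047. B = V − Δ·S = 87.7447.
(1,1): S=106.5600. Δ = (V_up−V_dn)/(S_up−S_dn) = (1.4102−14.1550)/(118.2816−78.8544) = -0.3232. V = [p*·1.4102 + (1−p*)·14.1550]/1.06 = 2.9552. B = V − Δ·S = 37.4007.
(0,0): S=96.0000. Δ = (V_up−V_dn)/(S_up−S_dn) = (2.9552−16.7047)/(106.5600−71.0400) = -0.3871. V = [p*·2.9552 + (1−p*)·16.7047]/1.06 = 4.5408. B = V − Δ·S = 41.7018.
Check: Δ(0,0)·S0 + B(0,0) = 4.5408 = V0.

(0,0): Delta=-0.3871 Bond=41.7018
(1,0): Delta=-1.0000 Bond=87.7447
(1,1): Delta=-0.3232 Bond=37.4007
(2,0): Delta=-1.0000 Bond=93.0094
(2,1): Delta=-1.0000 Bond=93.0094
(2,2): Delta=-0.2528 Bond=31.3065
V0=4.5408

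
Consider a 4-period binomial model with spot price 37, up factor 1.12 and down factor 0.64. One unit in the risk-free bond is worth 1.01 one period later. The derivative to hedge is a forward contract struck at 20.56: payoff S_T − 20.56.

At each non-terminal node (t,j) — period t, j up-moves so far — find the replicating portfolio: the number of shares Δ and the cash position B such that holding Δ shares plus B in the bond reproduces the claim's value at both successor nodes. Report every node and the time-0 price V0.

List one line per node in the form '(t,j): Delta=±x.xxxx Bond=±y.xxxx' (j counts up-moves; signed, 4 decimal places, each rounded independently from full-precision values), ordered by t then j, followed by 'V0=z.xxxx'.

(0,0): Delta=1.0000 Bond=-19.7578
(1,0): Delta=1.0000 Bond=-19.9553
(1,1): Delta=1.0000 Bond=-19.9553
(2,0): Delta=1.0000 Bond=-20.1549
(2,1): Delta=1.0000 Bond=-20.1549
(2,2): Delta=1.0000 Bond=-20.1549
(3,0): Delta=1.0000 Bond=-20.3564
(3,1): Delta=1.0000 Bond=-20.3564
(3,2): Delta=1.0000 Bond=-20.3564
(3,3): Delta=1.0000 Bond=-20.3564
V0=17.2422

Risk-neutral probability p* = (R−d)/(u−d) = (1.01−0.64)/(1.12−0.64) = 0.7708.
Payoff layer (t=4): V(4,0)=-14.3524, V(4,1)=-9.6968, V(4,2)=-1.5493, V(4,3)=12.7087, V(4,4)=37.6602
  t=3,j=0: stock 9.6993 → up 10.8632 (V=-9.6968), down 6.2076 (V=-14.3524). Price -10.6571; hedge Δ=1.0000, bond B=-20.3564.
  t=3,j=1: stock 16.9738 → up 19.0107 (V=-1.5493), down 10.8632 (V=-9.6968). Price -3.3826; hedge Δ=1.0000, bond B=-20.3564.
  t=3,j=2: stock 29.7042 → up 33.2687 (V=12.7087), down 19.0107 (V=-1.5493). Price 9.3478; hedge Δ=1.0000, bond B=-20.3564.
  t=3,j=3: stock 51.9823 → up 58.2202 (V=37.6602), down 33.2687 (V=12.7087). Price 31.6259; hedge Δ=1.0000, bond B=-20.3564.
  t=2,j=0: stock 15.1552 → up 16.9738 (V=-3.3826), down 9.6993 (V=-10.6571). Price -4.9997; hedge Δ=1.0000, bond B=-20.1549.
  t=2,j=1: stock 26.5216 → up 29.7042 (V=9.3478), down 16.9738 (V=-3.3826). Price 6.3667; hedge Δ=1.0000, bond B=-20.1549.
  t=2,j=2: stock 46.4128 → up 51.9823 (V=31.6259), down 29.7042 (V=9.3478). Price 26.2579; hedge Δ=1.0000, bond B=-20.1549.
  t=1,j=0: stock 23.6800 → up 26.5216 (V=6.3667), down 15.1552 (V=-4.9997). Price 3.7247; hedge Δ=1.0000, bond B=-19.9553.
  t=1,j=1: stock 41.4400 → up 46.4128 (V=26.2579), down 26.5216 (V=6.3667). Price 21.4847; hedge Δ=1.0000, bond B=-19.9553.
  t=0,j=0: stock 37.0000 → up 41.4400 (V=21.4847), down 23.6800 (V=3.7247). Price 17.2422; hedge Δ=1.0000, bond B=-19.7578.
Each (Δ,B) replicates both successor values, so the strategy is self-financing and V0 is arbitrage-free.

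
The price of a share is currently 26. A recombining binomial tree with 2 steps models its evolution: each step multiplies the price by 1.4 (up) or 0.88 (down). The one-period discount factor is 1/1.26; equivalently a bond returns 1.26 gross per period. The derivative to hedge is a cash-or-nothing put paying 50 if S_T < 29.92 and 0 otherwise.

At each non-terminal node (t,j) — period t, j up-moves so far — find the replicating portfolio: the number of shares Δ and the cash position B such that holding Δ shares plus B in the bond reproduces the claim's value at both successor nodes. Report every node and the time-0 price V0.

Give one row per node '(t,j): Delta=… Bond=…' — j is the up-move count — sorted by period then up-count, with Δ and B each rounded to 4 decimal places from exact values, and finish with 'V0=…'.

Since d<R<u, set p* = (R−d)/(u−d) = 0.7308; price each node as the discounted p*-expectation of its children.
Terminal values V(2,·): V(2,0)=50.0000, V(2,1)=0.0000, V(2,2)=0.0000
Node (1,0) S=22.8800: V=(p*·0.0000+(1−p*)·50.0000)/1.26=10.6838; Δ=(0.0000−50.0000)/(32.0320−20.1344)=-4.2025; B=V−Δ·S=106.8376
Node (1,1) S=36.4000: V=(p*·0.0000+(1−p*)·0.0000)/1.26=0.0000; Δ=(0.0000−0.0000)/(50.9600−32.0320)=0.0000; B=V−Δ·S=0.0000
Node (0,0) S=26.0000: V=(p*·0.0000+(1−p*)·10.6838)/1.26=2.2829; Δ=(0.0000−10.6838)/(36.4000−22.8800)=-0.7902; B=V−Δ·S=22.8285
Root portfolio cost Δ·26+B reproduces V0=2.2829.

(0,0): Delta=-0.7902 Bond=22.8285
(1,0): Delta=-4.2025 Bond=106.8376
(1,1): Delta=0.0000 Bond=0.0000
V0=2.2829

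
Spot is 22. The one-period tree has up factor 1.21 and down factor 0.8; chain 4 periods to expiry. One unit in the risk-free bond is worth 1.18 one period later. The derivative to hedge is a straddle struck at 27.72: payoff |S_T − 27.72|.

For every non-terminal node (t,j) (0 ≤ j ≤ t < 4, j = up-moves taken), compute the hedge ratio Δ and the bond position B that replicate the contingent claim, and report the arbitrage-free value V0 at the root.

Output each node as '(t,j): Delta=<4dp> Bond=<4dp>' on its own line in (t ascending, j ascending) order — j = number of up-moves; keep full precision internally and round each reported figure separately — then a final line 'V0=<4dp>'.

(0,0): Delta=0.8049 Bond=-9.7818
(1,0): Delta=-0.4085 Bond=9.8130
(1,1): Delta=0.8682 Bond=-13.2284
(2,0): Delta=-1.0000 Bond=19.9081
(2,1): Delta=-0.3776 Bond=10.9218
(2,2): Delta=0.9333 Bond=-17.7041
(3,0): Delta=-1.0000 Bond=23.4915
(3,1): Delta=-1.0000 Bond=23.4915
(3,2): Delta=-0.3451 Bond=12.0505
(3,3): Delta=1.0000 Bond=-23.4915
V0=7.9263

Risk-neutral probability p* = (R−d)/(u−d) = (1.18−0.8)/(1.21−0.8) = 0.9268.
Terminal payoffs: V(4,0)=18.7088, V(4,1)=14.0906, V(4,2)=7.1055, V(4,3)=3.4595, V(4,4)=19.4390
Node (3,0) S=11.2640: V=(p*·14.0906+(1−p*)·18.7088)/1.18=12.2275; Δ=(14.0906−18.7088)/(13.6294−9.0112)=-1.0000; B=V−Δ·S=23.4915
Node (3,1) S=17.0368: V=(p*·7.1055+(1−p*)·14.0906)/1.18=6.4547; Δ=(7.1055−14.0906)/(20.6145−13.6294)=-1.0000; B=V−Δ·S=23.4915
Node (3,2) S=25.7682: V=(p*·3.4595+(1−p*)·7.1055)/1.18=3.1578; Δ=(3.4595−7.1055)/(31.1795−20.6145)=-0.3451; B=V−Δ·S=12.0505
Node (3,3) S=38.9743: V=(p*·19.4390+(1−p*)·3.4595)/1.18=15.4828; Δ=(19.4390−3.4595)/(47.1590−31.1795)=1.0000; B=V−Δ·S=-23.4915
Node (2,0) S=14.0800: V=(p*·6.4547+(1−p*)·12.2275)/1.18=5.8281; Δ=(6.4547−12.2275)/(17.0368−11.2640)=-1.0000; B=V−Δ·S=19.9081
Node (2,1) S=21.2960: V=(p*·3.1578+(1−p*)·6.4547)/1.18=2.8806; Δ=(3.1578−6.4547)/(25.7682−17.0368)=-0.3776; B=V−Δ·S=10.9218
Node (2,2) S=32.2102: V=(p*·15.4828+(1−p*)·3.1578)/1.18=12.3568; Δ=(15.4828−3.1578)/(38.9743−25.7682)=0.9333; B=V−Δ·S=-17.7041
Node (1,0) S=17.6000: V=(p*·2.8806+(1−p*)·5.8281)/1.18=2.6239; Δ=(2.8806−5.8281)/(21.2960−14.0800)=-0.4085; B=V−Δ·S=9.8130
Node (1,1) S=26.6200: V=(p*·12.3568+(1−p*)·2.8806)/1.18=9.8842; Δ=(12.3568−2.8806)/(32.2102−21.2960)=0.8682; B=V−Δ·S=-13.2284
Node (0,0) S=22.0000: V=(p*·9.8842+(1−p*)·2.6239)/1.18=7.9263; Δ=(9.8842−2.6239)/(26.6200−17.6000)=0.8049; B=V−Δ·S=-9.7818
Each (Δ,B) replicates both successor values, so the strategy is self-financing and V0 is arbitrage-free.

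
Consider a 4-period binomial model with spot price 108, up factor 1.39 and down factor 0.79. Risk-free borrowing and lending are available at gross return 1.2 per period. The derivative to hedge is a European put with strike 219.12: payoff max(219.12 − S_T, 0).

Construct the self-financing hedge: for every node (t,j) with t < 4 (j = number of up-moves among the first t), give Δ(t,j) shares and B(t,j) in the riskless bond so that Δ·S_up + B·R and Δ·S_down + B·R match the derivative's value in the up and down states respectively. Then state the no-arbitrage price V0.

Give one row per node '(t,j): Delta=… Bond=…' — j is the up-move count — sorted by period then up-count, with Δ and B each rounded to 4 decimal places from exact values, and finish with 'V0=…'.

Under the risk-neutral measure, an up-move has probability p* = (R−d)/(u−d) = 0.6833 and values discount at R = 1.2.
Terminal payoffs: V(4,0)=177.0539, V(4,1)=145.1050, V(4,2)=88.8911, V(4,3)=0.0000, V(4,4)=0.0000
  t=3,j=0: stock 53.2482 → up 74.0150 (V=145.1050), down 42.0661 (V=177.0539). Price 129.3518; hedge Δ=-1.0000, bond B=182.6000.
  t=3,j=1: stock 93.6899 → up 130.2289 (V=88.8911), down 74.0150 (V=145.1050). Price 88.9101; hedge Δ=-1.0000, bond B=182.6000.
  t=3,j=2: stock 164.8468 → up 229.1370 (V=0.0000), down 130.2289 (V=88.8911). Price 23.4574; hedge Δ=-0.8987, bond B=171.6091.
  t=3,j=3: stock 290.0469 → up 403.1651 (V=0.0000), down 229.1370 (V=0.0000). Price 0.0000; hedge Δ=0.0000, bond B=0.0000.
  t=2,j=0: stock 67.4028 → up 93.6899 (V=88.9101), down 53.2482 (V=129.3518). Price 84.7639; hedge Δ=-1.0000, bond B=152.1667.
  t=2,j=1: stock 118.5948 → up 164.8468 (V=23.4574), down 93.6899 (V=88.9101). Price 36.8201; hedge Δ=-0.9198, bond B=145.9080.
  t=2,j=2: stock 208.6668 → up 290.0469 (V=0.0000), down 164.8468 (V=23.4574). Price 6.1901; hedge Δ=-0.1874, bond B=45.2857.
  t=1,j=0: stock 85.3200 → up 118.5948 (V=36.8201), down 67.4028 (V=84.7639). Price 43.3352; hedge Δ=-0.9365, bond B=123.2416.
  t=1,j=1: stock 150.1200 → up 208.6668 (V=6.1901), down 118.5948 (V=36.8201). Price 13.2413; hedge Δ=-0.3401, bond B=64.2912.
  t=0,j=0: stock 108.0000 → up 150.1200 (V=13.2413), down 85.3200 (V=43.3352). Price 18.9759; hedge Δ=-0.4644, bond B=69.1323.
Each (Δ,B) replicates both successor values, so the strategy is self-financing and V0 is arbitrage-free.

(0,0): Delta=-0.4644 Bond=69.1323
(1,0): Delta=-0.9365 Bond=123.2416
(1,1): Delta=-0.3401 Bond=64.2912
(2,0): Delta=-1.0000 Bond=152.1667
(2,1): Delta=-0.9198 Bond=145.9080
(2,2): Delta=-0.1874 Bond=45.2857
(3,0): Delta=-1.0000 Bond=182.6000
(3,1): Delta=-1.0000 Bond=182.6000
(3,2): Delta=-0.8987 Bond=171.6091
(3,3): Delta=0.0000 Bond=0.0000
V0=18.9759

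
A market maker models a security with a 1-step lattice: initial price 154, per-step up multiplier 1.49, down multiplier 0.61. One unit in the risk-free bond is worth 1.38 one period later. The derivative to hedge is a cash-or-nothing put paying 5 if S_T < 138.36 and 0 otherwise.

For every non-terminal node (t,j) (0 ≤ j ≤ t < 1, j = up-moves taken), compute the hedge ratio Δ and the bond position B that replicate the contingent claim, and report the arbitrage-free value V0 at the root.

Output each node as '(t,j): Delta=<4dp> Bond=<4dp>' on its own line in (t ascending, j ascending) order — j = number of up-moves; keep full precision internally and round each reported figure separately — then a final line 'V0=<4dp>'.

No-arbitrage ⇒ martingale measure with p* = (R−d)/(u−d) = 0.8750.
At expiry t=1: V(1,0)=5.0000, V(1,1)=0.0000
Node (0,0) S=154.0000: V=(p*·0.0000+(1−p*)·5.0000)/1.38=0.4529; Δ=(0.0000−5.0000)/(229.4600−93.9400)=-0.0369; B=V−Δ·S=6.1347
Check: Δ(0,0)·S0 + B(0,0) = 0.4529 = V0.

(0,0): Delta=-0.0369 Bond=6.1347
V0=0.4529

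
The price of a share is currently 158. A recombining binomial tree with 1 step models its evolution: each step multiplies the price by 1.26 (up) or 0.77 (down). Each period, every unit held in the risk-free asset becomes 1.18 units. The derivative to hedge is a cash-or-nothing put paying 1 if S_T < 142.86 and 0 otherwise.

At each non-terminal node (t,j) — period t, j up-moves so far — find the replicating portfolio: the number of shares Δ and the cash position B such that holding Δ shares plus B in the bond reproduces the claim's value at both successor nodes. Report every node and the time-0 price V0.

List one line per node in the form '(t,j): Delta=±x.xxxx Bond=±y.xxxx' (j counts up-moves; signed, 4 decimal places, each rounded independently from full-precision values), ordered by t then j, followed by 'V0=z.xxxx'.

Risk-neutral probability p* = (R−d)/(u−d) = (1.18−0.77)/(1.26−0.77) = 0.8367.
Terminal payoffs: V(1,0)=1.0000, V(1,1)=0.0000
Node (0,0) S=158.0000: V=(p*·0.0000+(1−p*)·1.0000)/1.18=0.1384; Δ=(0.0000−1.0000)/(199.0800−121.6600)=-0.0129; B=V−Δ·S=2.1792
Check: Δ(0,0)·S0 + B(0,0) = 0.1384 = V0.

(0,0): Delta=-0.0129 Bond=2.1792
V0=0.1384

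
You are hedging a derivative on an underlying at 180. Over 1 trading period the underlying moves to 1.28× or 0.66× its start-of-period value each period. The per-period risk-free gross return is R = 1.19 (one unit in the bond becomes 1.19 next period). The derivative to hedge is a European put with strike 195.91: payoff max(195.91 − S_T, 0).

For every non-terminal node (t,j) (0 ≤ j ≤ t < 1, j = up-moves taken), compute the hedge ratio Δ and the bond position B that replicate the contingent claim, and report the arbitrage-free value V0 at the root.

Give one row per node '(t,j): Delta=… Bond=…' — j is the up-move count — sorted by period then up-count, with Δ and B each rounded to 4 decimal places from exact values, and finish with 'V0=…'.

(0,0): Delta=-0.6909 Bond=133.7772
V0=9.4062

Risk-neutral probability p* = (R−d)/(u−d) = (1.19−0.66)/(1.28−0.66) = 0.8548.
At expiry t=1: V(1,0)=77.1100, V(1,1)=0.0000
(0,0): S=180.0000. Δ = (V_up−V_dn)/(S_up−S_dn) = (0.0000−77.1100)/(230.4000−118.8000) = -0.6909. V = [p*·0.0000 + (1−p*)·77.1100]/1.19 = 9.4062. B = V − Δ·S = 133.7772.
Each (Δ,B) replicates both successor values, so the strategy is self-financing and V0 is arbitrage-free.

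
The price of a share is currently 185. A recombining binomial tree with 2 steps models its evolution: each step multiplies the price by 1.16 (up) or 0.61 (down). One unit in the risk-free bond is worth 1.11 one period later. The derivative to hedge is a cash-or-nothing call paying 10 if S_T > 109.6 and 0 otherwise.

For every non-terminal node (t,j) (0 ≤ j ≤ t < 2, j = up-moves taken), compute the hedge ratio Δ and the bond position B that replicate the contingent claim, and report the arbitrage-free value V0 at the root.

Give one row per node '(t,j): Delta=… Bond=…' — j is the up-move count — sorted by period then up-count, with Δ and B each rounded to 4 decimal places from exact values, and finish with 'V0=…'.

No-arbitrage ⇒ martingale measure with p* = (R−d)/(u−d) = 0.9091.
At expiry t=2: V(2,0)=0.0000, V(2,1)=10.0000, V(2,2)=10.0000
Node (1,0) S=112.8500: V=(p*·10.0000+(1−p*)·0.0000)/1.11=8.1900; Δ=(10.0000−0.0000)/(130.9060−68.8385)=0.1611; B=V−Δ·S=-9.9918
Node (1,1) S=214.6000: V=(p*·10.0000+(1−p*)·10.0000)/1.11=9.0090; Δ=(10.0000−10.0000)/(248.9360−130.9060)=0.0000; B=V−Δ·S=9.0090
Node (0,0) S=185.0000: V=(p*·9.0090+(1−p*)·8.1900)/1.11=8.0491; Δ=(9.0090−8.1900)/(214.6000−112.8500)=0.0080; B=V−Δ·S=6.5601
Each (Δ,B) replicates both successor values, so the strategy is self-financing and V0 is arbitrage-free.

(0,0): Delta=0.0080 Bond=6.5601
(1,0): Delta=0.1611 Bond=-9.9918
(1,1): Delta=0.0000 Bond=9.0090
V0=8.0491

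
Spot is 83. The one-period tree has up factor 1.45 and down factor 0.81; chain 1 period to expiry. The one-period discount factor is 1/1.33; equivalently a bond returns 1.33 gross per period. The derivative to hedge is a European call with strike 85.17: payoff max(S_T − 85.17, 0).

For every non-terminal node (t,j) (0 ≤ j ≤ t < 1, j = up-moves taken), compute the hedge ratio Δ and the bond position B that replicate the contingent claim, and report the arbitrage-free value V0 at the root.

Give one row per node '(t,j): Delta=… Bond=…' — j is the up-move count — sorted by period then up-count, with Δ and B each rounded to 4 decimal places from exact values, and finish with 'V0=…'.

(0,0): Delta=0.6623 Bond=-33.4772
V0=21.4915

Since d<R<u, set p* = (R−d)/(u−d) = 0.8125; price each node as the discounted p*-expectation of its children.
Terminal values V(1,·): V(1,0)=0.0000, V(1,1)=35.1800
  t=0,j=0: stock 83.0000 → up 120.3500 (V=35.1800), down 67.2300 (V=0.0000). Price 21.4915; hedge Δ=0.6623, bond B=-33.4772.
Check: Δ(0,0)·S0 + B(0,0) = 21.4915 = V0.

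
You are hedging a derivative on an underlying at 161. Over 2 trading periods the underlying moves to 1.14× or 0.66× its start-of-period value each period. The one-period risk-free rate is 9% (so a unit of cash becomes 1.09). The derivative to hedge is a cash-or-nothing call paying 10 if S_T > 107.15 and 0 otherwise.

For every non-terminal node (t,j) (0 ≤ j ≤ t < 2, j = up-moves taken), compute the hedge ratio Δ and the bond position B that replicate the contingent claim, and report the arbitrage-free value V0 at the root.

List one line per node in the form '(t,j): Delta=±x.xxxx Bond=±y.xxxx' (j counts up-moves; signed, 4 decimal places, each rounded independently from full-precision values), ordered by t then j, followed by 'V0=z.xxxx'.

No-arbitrage ⇒ martingale measure with p* = (R−d)/(u−d) = 0.8958.
At expiry t=2: V(2,0)=0.0000, V(2,1)=10.0000, V(2,2)=10.0000
(1,0): S=106.2600. Δ = (V_up−V_dn)/(S_up−S_dn) = (10.0000−0.0000)/(121.1364−70.1316) = 0.1961. V = [p*·10.0000 + (1−p*)·0.0000]/1.09 = 8.2187. B = V − Δ·S = -12.6147.
(1,1): S=183.5400. Δ = (V_up−V_dn)/(S_up−S_dn) = (10.0000−10.0000)/(209.2356−121.1364) = 0.0000. V = [p*·10.0000 + (1−p*)·10.0000]/1.09 = 9.1743. B = V − Δ·S = 9.1743.
(0,0): S=161.0000. Δ = (V_up−V_dn)/(S_up−S_dn) = (9.1743−8.2187)/(183.5400−106.2600) = 0.0124. V = [p*·9.1743 + (1−p*)·8.2187]/1.09 = 8.3255. B = V − Δ·S = 6.3345.
The time-0 hedge costs 8.3255, which is the no-arbitrage price.

(0,0): Delta=0.0124 Bond=6.3345
(1,0): Delta=0.1961 Bond=-12.6147
(1,1): Delta=0.0000 Bond=9.1743
V0=8.3255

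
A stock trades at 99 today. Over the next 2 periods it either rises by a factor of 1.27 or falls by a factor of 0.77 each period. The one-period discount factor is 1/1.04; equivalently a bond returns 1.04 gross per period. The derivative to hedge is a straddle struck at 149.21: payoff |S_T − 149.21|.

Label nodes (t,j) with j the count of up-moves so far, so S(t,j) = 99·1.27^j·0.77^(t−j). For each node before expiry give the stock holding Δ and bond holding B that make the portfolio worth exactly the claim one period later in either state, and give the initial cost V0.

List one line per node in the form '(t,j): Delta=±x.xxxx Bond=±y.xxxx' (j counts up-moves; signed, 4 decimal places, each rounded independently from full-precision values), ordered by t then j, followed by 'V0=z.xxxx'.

Under the risk-neutral measure, an up-move has probability p* = (R−d)/(u−d) = 0.5400 and values discount at R = 1.04.
Terminal values V(2,·): V(2,0)=90.5129, V(2,1)=52.3979, V(2,2)=10.4671
Node (1,0) S=76.2300: V=(p*·52.3979+(1−p*)·90.5129)/1.04=67.2412; Δ=(52.3979−90.5129)/(96.8121−58.6971)=-1.0000; B=V−Δ·S=143.4712
Node (1,1) S=125.7300: V=(p*·10.4671+(1−p*)·52.3979)/1.04=28.6108; Δ=(10.4671−52.3979)/(159.6771−96.8121)=-0.6670; B=V−Δ·S=112.4724
Node (0,0) S=99.0000: V=(p*·28.6108+(1−p*)·67.2412)/1.04=44.5969; Δ=(28.6108−67.2412)/(125.7300−76.2300)=-0.7804; B=V−Δ·S=121.8575
Self-financing check: at every node Δ·S+B equals the discounted successor values.

(0,0): Delta=-0.7804 Bond=121.8575
(1,0): Delta=-1.0000 Bond=143.4712
(1,1): Delta=-0.6670 Bond=112.4724
V0=44.5969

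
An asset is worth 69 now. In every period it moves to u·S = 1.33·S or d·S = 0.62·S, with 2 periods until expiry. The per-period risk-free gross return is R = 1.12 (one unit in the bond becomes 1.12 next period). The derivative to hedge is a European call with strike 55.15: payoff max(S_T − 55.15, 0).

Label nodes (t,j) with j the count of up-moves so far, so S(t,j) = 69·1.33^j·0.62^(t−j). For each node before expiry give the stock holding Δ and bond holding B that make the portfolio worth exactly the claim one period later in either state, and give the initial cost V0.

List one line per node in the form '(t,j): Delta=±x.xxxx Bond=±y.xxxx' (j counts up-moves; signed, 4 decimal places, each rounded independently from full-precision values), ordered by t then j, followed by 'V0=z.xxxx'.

Under the risk-neutral measure, an up-move has probability p* = (R−d)/(u−d) = 0.7042 and values discount at R = 1.12.
Payoff layer (t=2): V(2,0)=0.0000, V(2,1)=1.7474, V(2,2)=66.9041
  t=1,j=0: stock 42.7800 → up 56.8974 (V=1.7474), down 26.5236 (V=0.0000). Price 1.0987; hedge Δ=0.0575, bond B=-1.3624.
  t=1,j=1: stock 91.7700 → up 122.0541 (V=66.9041), down 56.8974 (V=1.7474). Price 42.5289; hedge Δ=1.0000, bond B=-49.2411.
  t=0,j=0: stock 69.0000 → up 91.7700 (V=42.5289), down 42.7800 (V=1.0987). Price 27.0312; hedge Δ=0.8457, bond B=-31.3212.
Self-financing check: at every node Δ·S+B equals the discounted successor values.

(0,0): Delta=0.8457 Bond=-31.3212
(1,0): Delta=0.0575 Bond=-1.3624
(1,1): Delta=1.0000 Bond=-49.2411
V0=27.0312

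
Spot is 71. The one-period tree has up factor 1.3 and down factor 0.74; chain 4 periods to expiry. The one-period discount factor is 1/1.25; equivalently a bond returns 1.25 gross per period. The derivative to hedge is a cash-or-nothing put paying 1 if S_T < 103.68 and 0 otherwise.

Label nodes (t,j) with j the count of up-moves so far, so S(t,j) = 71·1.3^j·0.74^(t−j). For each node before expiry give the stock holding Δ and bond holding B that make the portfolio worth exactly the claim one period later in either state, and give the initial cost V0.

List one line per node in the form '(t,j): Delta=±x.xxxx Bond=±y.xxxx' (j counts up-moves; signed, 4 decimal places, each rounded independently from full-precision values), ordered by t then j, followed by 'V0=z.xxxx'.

The replicating-portfolio and risk-neutral prices coincide; use p* = (1.25−0.74)/(1.3−0.74) = 0.9107 for the latter.
Terminal payoffs: V(4,0)=1.0000, V(4,1)=1.0000, V(4,2)=1.0000, V(4,3)=0.0000, V(4,4)=0.0000
(3,0): S=28.7709. Δ = (V_up−V_dn)/(S_up−S_dn) = (1.0000−1.0000)/(37.4022−21.2905) = 0.0000. V = [p*·1.0000 + (1−p*)·1.0000]/1.25 = 0.8000. B = V − Δ·S = 0.8000.
(3,1): S=50.5435. Δ = (V_up−V_dn)/(S_up−S_dn) = (1.0000−1.0000)/(65.7065−37.4022) = 0.0000. V = [p*·1.0000 + (1−p*)·1.0000]/1.25 = 0.8000. B = V − Δ·S = 0.8000.
(3,2): S=88.7926. Δ = (V_up−V_dn)/(S_up−S_dn) = (0.0000−1.0000)/(115.4304−65.7065) = -0.0201. V = [p*·0.0000 + (1−p*)·1.0000]/1.25 = 0.0714. B = V − Δ·S = 1.8571.
(3,3): S=155.9870. Δ = (V_up−V_dn)/(S_up−S_dn) = (0.0000−0.0000)/(202.7831−115.4304) = 0.0000. V = [p*·0.0000 + (1−p*)·0.0000]/1.25 = 0.0000. B = V − Δ·S = 0.0000.
(2,0): S=38.8796. Δ = (V_up−V_dn)/(S_up−S_dn) = (0.8000−0.8000)/(50.5435−28.7709) = 0.0000. V = [p*·0.8000 + (1−p*)·0.8000]/1.25 = 0.6400. B = V − Δ·S = 0.6400.
(2,1): S=68.3020. Δ = (V_up−V_dn)/(S_up−S_dn) = (0.0714−0.8000)/(88.7926−50.5435) = -0.0190. V = [p*·0.0714 + (1−p*)·0.8000]/1.25 = 0.1092. B = V − Δ·S = 1.4102.
(2,2): S=119.9900. Δ = (V_up−V_dn)/(S_up−S_dn) = (0.0000−0.0714)/(155.9870−88.7926) = -0.0011. V = [p*·0.0000 + (1−p*)·0.0714]/1.25 = 0.0051. B = V − Δ·S = 0.1327.
(1,0): S=52.5400. Δ = (V_up−V_dn)/(S_up−S_dn) = (0.1092−0.6400)/(68.3020−38.8796) = -0.0180. V = [p*·0.1092 + (1−p*)·0.6400]/1.25 = 0.1253. B = V − Δ·S = 1.0731.
(1,1): S=92.3000. Δ = (V_up−V_dn)/(S_up−S_dn) = (0.0051−0.1092)/(119.9900−68.3020) = -0.0020. V = [p*·0.0051 + (1−p*)·0.1092]/1.25 = 0.0115. B = V − Δ·S = 0.1974.
(0,0): S=71.0000. Δ = (V_up−V_dn)/(S_up−S_dn) = (0.0115−0.1253)/(92.3000−52.5400) = -0.0029. V = [p*·0.0115 + (1−p*)·0.1253]/1.25 = 0.0173. B = V − Δ·S = 0.2205.
Root portfolio cost Δ·71+B reproduces V0=0.0173.

(0,0): Delta=-0.0029 Bond=0.2205
(1,0): Delta=-0.0180 Bond=1.0731
(1,1): Delta=-0.0020 Bond=0.1974
(2,0): Delta=0.0000 Bond=0.6400
(2,1): Delta=-0.0190 Bond=1.4102
(2,2): Delta=-0.0011 Bond=0.1327
(3,0): Delta=0.0000 Bond=0.8000
(3,1): Delta=0.0000 Bond=0.8000
(3,2): Delta=-0.0201 Bond=1.8571
(3,3): Delta=0.0000 Bond=0.0000
V0=0.0173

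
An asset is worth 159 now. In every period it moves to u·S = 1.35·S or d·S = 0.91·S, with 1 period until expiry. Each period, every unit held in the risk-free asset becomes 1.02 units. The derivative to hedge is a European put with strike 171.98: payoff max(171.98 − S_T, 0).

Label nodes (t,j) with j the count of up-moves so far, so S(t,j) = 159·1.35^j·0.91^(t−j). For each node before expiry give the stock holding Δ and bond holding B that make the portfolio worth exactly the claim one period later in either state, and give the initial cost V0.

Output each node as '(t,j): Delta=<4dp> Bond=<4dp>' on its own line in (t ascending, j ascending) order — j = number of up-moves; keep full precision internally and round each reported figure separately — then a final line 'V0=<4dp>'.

(0,0): Delta=-0.3901 Bond=82.0889
V0=20.0662

Under the risk-neutral measure, an up-move has probability p* = (R−d)/(u−d) = 0.2500 and values discount at R = 1.02.
Payoff layer (t=1): V(1,0)=27.2900, V(1,1)=0.0000
  t=0,j=0: stock 159.0000 → up 214.6500 (V=0.0000), down 144.6900 (V=27.2900). Price 20.0662; hedge Δ=-0.3901, bond B=82.0889.
The time-0 hedge costs 20.0662, which is the no-arbitrage price.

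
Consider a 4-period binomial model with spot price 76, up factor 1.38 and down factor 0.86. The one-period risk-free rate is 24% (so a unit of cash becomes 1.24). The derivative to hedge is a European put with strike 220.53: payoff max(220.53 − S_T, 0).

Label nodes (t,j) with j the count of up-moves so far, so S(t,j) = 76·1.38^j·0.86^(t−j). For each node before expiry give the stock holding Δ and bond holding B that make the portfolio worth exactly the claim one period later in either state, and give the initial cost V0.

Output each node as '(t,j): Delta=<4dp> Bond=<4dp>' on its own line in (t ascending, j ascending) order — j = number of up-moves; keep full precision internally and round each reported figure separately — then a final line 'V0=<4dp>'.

Since d<R<u, set p* = (R−d)/(u−d) = 0.7308; price each node as the discounted p*-expectation of its children.
Terminal values V(4,·): V(4,0)=178.9574, V(4,1)=153.8204, V(4,2)=113.4844, V(4,3)=48.7592, V(4,4)=0.0000
  t=3,j=0: stock 48.3403 → up 66.7096 (V=153.8204), down 41.5726 (V=178.9574). Price 129.5065; hedge Δ=-1.0000, bond B=177.8468.
  t=3,j=1: stock 77.5692 → up 107.0456 (V=113.4844), down 66.7096 (V=153.8204). Price 100.2775; hedge Δ=-1.0000, bond B=177.8468.
  t=3,j=2: stock 124.4716 → up 171.7708 (V=48.7592), down 107.0456 (V=113.4844). Price 53.3752; hedge Δ=-1.0000, bond B=177.8468.
  t=3,j=3: stock 199.7335 → up 275.6322 (V=0.0000), down 171.7708 (V=48.7592). Price 10.5867; hedge Δ=-0.4695, bond B=104.3544.
  t=2,j=0: stock 56.2096 → up 77.5692 (V=100.2775), down 48.3403 (V=129.5065). Price 87.2152; hedge Δ=-1.0000, bond B=143.4248.
  t=2,j=1: stock 90.1968 → up 124.4716 (V=53.3752), down 77.5692 (V=100.2775). Price 53.2280; hedge Δ=-1.0000, bond B=143.4248.
  t=2,j=2: stock 144.7344 → up 199.7335 (V=10.5867), down 124.4716 (V=53.3752). Price 17.8280; hedge Δ=-0.5685, bond B=100.1136.
  t=1,j=0: stock 65.3600 → up 90.1968 (V=53.2280), down 56.2096 (V=87.2152). Price 50.3052; hedge Δ=-1.0000, bond B=115.6652.
  t=1,j=1: stock 104.8800 → up 144.7344 (V=17.8280), down 90.1968 (V=53.2280). Price 22.0635; hedge Δ=-0.6491, bond B=90.1405.
  t=0,j=0: stock 76.0000 → up 104.8800 (V=22.0635), down 65.3600 (V=50.3052). Price 23.9250; hedge Δ=-0.7146, bond B=78.2359.
Each (Δ,B) replicates both successor values, so the strategy is self-financing and V0 is arbitrage-free.

(0,0): Delta=-0.7146 Bond=78.2359
(1,0): Delta=-1.0000 Bond=115.6652
(1,1): Delta=-0.6491 Bond=90.1405
(2,0): Delta=-1.0000 Bond=143.4248
(2,1): Delta=-1.0000 Bond=143.4248
(2,2): Delta=-0.5685 Bond=100.1136
(3,0): Delta=-1.0000 Bond=177.8468
(3,1): Delta=-1.0000 Bond=177.8468
(3,2): Delta=-1.0000 Bond=177.8468
(3,3): Delta=-0.4695 Bond=104.3544
V0=23.9250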